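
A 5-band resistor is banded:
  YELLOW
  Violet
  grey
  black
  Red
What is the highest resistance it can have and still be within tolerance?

487.56 Ω

Yellow → 4 (first significant figure)
Violet → 7 (second significant figure)
Grey → 8 (third significant figure)
Black → ×1 multiplier
Red → ±2% tolerance
478 × 1 = 478 Ω
Highest = 478 × (1 + 2/100) = 487.56 Ω.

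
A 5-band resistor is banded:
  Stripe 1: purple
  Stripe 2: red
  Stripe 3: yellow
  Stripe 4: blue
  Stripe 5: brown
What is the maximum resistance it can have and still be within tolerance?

Violet → 7 (first significant figure)
Red → 2 (second significant figure)
Yellow → 4 (third significant figure)
Blue → ×10^6 multiplier
Brown → ±1% tolerance
724 × 1000000 = 724000000 Ω
Maximum = 724000000 × (1 + 1/100) = 731240000 Ω.

731240000 Ω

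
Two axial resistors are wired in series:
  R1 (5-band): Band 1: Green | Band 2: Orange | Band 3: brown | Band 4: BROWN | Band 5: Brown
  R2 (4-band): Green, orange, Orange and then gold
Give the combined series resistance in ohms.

R1: green, orange, brown → 531; brown ×10 → 5310 Ω.
R2: green, orange → 53; orange ×10^3 → 53000 Ω.
Series: 5310 + 53000 = 58310 Ω.

58310 Ω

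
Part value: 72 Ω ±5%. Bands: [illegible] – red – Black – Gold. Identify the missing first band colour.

violet

72 Ω = 72 × 10^0.
The first band gives digit 7 of the significand, and 7 is violet.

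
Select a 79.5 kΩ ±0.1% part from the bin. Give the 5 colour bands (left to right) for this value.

79500 Ω = 795 × 10^2.
7 → violet
9 → white
5 → green
Multiplier 10^2 → red.
±0.1% tolerance → violet.

violet, white, green, red, violet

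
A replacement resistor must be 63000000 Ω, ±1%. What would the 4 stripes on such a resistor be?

blue, orange, blue, brown

63000000 Ω = 63 × 10^6.
6 → blue
3 → orange
Multiplier 10^6 → blue.
±1% tolerance → brown.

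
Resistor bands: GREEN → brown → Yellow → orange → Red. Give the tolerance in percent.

±2%

The last band, red, is the tolerance band.
Red corresponds to ±2%.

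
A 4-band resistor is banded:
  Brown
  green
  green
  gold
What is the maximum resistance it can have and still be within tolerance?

Brown → 1 (first significant figure)
Green → 5 (second significant figure)
Green → ×10^5 multiplier
Gold → ±5% tolerance
15 × 100000 = 1500000 Ω
Maximum = 1500000 × (1 + 5/100) = 1575000 Ω.

1575000 Ω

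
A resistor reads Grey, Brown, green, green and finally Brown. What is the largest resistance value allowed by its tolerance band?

Grey → 8 (first significant figure)
Brown → 1 (second significant figure)
Green → 5 (third significant figure)
Green → ×10^5 multiplier
Brown → ±1% tolerance
815 × 100000 = 81500000 Ω
Largest = 81500000 × (1 + 1/100) = 82315000 Ω.

82315000 Ω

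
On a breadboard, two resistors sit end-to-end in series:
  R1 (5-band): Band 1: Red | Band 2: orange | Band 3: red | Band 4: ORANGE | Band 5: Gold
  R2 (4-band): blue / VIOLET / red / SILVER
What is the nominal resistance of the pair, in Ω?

R1: red, orange, red → 232; orange ×10^3 → 232000 Ω.
R2: blue, violet → 67; red ×10^2 → 6700 Ω.
Series: 232000 + 6700 = 238700 Ω.

238700 Ω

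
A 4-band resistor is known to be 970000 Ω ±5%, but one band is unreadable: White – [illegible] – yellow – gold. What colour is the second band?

violet

970000 Ω = 97 × 10^4.
The second band gives digit 7 of the significand, and 7 is violet.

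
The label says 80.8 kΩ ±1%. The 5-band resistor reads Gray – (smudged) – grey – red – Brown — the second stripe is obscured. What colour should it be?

80800 Ω = 808 × 10^2.
The second band gives digit 0 of the significand, and 0 is black.

black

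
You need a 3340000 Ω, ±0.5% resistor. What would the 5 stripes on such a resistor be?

3340000 Ω = 334 × 10^4.
3 → orange
3 → orange
4 → yellow
Multiplier 10^4 → yellow.
±0.5% tolerance → green.

orange, orange, yellow, yellow, green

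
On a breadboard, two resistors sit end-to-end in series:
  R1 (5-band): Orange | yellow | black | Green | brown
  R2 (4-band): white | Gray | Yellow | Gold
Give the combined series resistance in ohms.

R1: orange, yellow, black → 340; green ×10^5 → 34000000 Ω.
R2: white, grey → 98; yellow ×10^4 → 980000 Ω.
Series: 34000000 + 980000 = 34980000 Ω.

34980000 Ω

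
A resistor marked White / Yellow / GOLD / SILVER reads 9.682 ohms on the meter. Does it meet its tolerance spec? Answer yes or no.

White → 9 (first significant figure)
Yellow → 4 (second significant figure)
Gold → ×0.1 multiplier
Silver → ±10% tolerance
94 × 0.1 = 9.4 Ω
Allowed range: 8.46 Ω to 10.34 Ω.
9.682 ohms lies inside that range.

yes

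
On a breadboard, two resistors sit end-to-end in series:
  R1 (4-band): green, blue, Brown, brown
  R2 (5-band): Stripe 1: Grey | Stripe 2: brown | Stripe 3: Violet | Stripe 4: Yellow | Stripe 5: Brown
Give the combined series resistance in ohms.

R1: green, blue → 56; brown ×10 → 560 Ω.
R2: grey, brown, violet → 817; yellow ×10^4 → 8170000 Ω.
Series: 560 + 8170000 = 8170560 Ω.

8170560 Ω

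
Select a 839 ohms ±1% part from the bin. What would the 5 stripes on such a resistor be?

grey, orange, white, black, brown

839 Ω = 839 × 10^0.
8 → grey
3 → orange
9 → white
Multiplier 10^0 → black.
±1% tolerance → brown.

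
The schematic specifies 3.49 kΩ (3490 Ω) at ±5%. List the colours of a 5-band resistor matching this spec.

3490 Ω = 349 × 10^1.
3 → orange
4 → yellow
9 → white
Multiplier 10^1 → brown.
±5% tolerance → gold.

orange, yellow, white, brown, gold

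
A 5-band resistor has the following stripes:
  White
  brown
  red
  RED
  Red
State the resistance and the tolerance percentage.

91200 Ω ±2%

White → 9 (first significant figure)
Brown → 1 (second significant figure)
Red → 2 (third significant figure)
Red → ×10^2 multiplier
Red → ±2% tolerance
912 × 100 = 91200 Ω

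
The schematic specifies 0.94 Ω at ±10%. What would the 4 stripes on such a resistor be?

white, yellow, silver, silver

0.94 Ω = 94 × 10^-2.
9 → white
4 → yellow
Multiplier 10^-2 → silver.
±10% tolerance → silver.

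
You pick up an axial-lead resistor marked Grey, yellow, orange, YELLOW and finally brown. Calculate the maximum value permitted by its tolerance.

Grey → 8 (first significant figure)
Yellow → 4 (second significant figure)
Orange → 3 (third significant figure)
Yellow → ×10^4 multiplier
Brown → ±1% tolerance
843 × 10000 = 8430000 Ω
Maximum = 8430000 × (1 + 1/100) = 8514300 Ω.

8514300 Ω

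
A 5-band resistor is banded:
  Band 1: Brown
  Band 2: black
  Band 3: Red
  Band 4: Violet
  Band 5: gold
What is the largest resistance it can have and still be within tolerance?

1071000000 Ω

Brown → 1 (first significant figure)
Black → 0 (second significant figure)
Red → 2 (third significant figure)
Violet → ×10^7 multiplier
Gold → ±5% tolerance
102 × 10000000 = 1020000000 Ω
Largest = 1020000000 × (1 + 5/100) = 1071000000 Ω.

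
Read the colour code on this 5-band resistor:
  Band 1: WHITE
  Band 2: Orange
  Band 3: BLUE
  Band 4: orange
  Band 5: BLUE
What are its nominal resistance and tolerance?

White → 9 (first significant figure)
Orange → 3 (second significant figure)
Blue → 6 (third significant figure)
Orange → ×10^3 multiplier
Blue → ±0.25% tolerance
936 × 1000 = 936000 Ω

936000 Ω ±0.25%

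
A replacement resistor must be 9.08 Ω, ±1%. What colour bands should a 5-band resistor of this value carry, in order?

white, black, grey, silver, brown

9.08 Ω = 908 × 10^-2.
9 → white
0 → black
8 → grey
Multiplier 10^-2 → silver.
±1% tolerance → brown.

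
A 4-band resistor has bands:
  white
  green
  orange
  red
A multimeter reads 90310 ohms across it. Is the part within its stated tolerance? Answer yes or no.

White → 9 (first significant figure)
Green → 5 (second significant figure)
Orange → ×10^3 multiplier
Red → ±2% tolerance
95 × 1000 = 95000 Ω
Allowed range: 93100 Ω to 96900 Ω.
90310 ohms lies outside that range.

no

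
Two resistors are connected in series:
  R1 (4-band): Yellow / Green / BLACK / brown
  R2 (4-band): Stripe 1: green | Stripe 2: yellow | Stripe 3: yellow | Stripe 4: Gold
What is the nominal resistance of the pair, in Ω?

R1: yellow, green → 45; black ×1 → 45 Ω.
R2: green, yellow → 54; yellow ×10^4 → 540000 Ω.
Series: 45 + 540000 = 540045 Ω.

540045 Ω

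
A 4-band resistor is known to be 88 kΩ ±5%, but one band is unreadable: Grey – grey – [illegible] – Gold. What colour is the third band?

orange

88000 Ω = 88 × 10^3.
The third band is the multiplier, 10^3, which is orange.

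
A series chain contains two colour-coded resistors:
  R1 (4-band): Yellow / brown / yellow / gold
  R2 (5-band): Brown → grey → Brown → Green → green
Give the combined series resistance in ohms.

R1: yellow, brown → 41; yellow ×10^4 → 410000 Ω.
R2: brown, grey, brown → 181; green ×10^5 → 18100000 Ω.
Series: 410000 + 18100000 = 18510000 Ω.

18510000 Ω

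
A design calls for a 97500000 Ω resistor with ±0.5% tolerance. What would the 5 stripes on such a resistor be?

97500000 Ω = 975 × 10^5.
9 → white
7 → violet
5 → green
Multiplier 10^5 → green.
±0.5% tolerance → green.

white, violet, green, green, green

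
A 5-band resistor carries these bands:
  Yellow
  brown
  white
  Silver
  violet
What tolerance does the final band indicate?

The last band, violet, is the tolerance band.
Violet corresponds to ±0.1%.

±0.1%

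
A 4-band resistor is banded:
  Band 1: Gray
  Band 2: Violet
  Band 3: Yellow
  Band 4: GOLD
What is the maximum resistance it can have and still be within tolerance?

Grey → 8 (first significant figure)
Violet → 7 (second significant figure)
Yellow → ×10^4 multiplier
Gold → ±5% tolerance
87 × 10000 = 870000 Ω
Maximum = 870000 × (1 + 5/100) = 913500 Ω.

913500 Ω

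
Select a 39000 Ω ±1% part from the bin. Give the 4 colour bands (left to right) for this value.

orange, white, orange, brown

39000 Ω = 39 × 10^3.
3 → orange
9 → white
Multiplier 10^3 → orange.
±1% tolerance → brown.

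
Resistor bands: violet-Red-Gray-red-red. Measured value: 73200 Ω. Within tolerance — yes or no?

Violet → 7 (first significant figure)
Red → 2 (second significant figure)
Grey → 8 (third significant figure)
Red → ×10^2 multiplier
Red → ±2% tolerance
728 × 100 = 72800 Ω
Allowed range: 71344 Ω to 74256 Ω.
73200 Ω lies inside that range.

yes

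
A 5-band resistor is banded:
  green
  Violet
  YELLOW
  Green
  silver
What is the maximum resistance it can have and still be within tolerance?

Green → 5 (first significant figure)
Violet → 7 (second significant figure)
Yellow → 4 (third significant figure)
Green → ×10^5 multiplier
Silver → ±10% tolerance
574 × 100000 = 57400000 Ω
Maximum = 57400000 × (1 + 10/100) = 63140000 Ω.

63140000 Ω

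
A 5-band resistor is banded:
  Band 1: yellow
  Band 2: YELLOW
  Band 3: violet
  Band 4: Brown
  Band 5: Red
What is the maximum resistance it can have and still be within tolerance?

Yellow → 4 (first significant figure)
Yellow → 4 (second significant figure)
Violet → 7 (third significant figure)
Brown → ×10 multiplier
Red → ±2% tolerance
447 × 10 = 4470 Ω
Maximum = 4470 × (1 + 2/100) = 4559.4 Ω.

4559.4 Ω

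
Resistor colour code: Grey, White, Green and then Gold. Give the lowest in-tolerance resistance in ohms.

8455000 Ω

Grey → 8 (first significant figure)
White → 9 (second significant figure)
Green → ×10^5 multiplier
Gold → ±5% tolerance
89 × 100000 = 8900000 Ω
Lowest = 8900000 × (1 − 5/100) = 8455000 Ω.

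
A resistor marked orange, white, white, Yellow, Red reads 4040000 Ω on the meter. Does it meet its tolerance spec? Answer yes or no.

yes

Orange → 3 (first significant figure)
White → 9 (second significant figure)
White → 9 (third significant figure)
Yellow → ×10^4 multiplier
Red → ±2% tolerance
399 × 10000 = 3990000 Ω
Allowed range: 3910200 Ω to 4069800 Ω.
4040000 Ω lies inside that range.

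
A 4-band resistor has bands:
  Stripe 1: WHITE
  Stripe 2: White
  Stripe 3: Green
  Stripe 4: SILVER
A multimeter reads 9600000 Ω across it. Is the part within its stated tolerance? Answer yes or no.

yes

White → 9 (first significant figure)
White → 9 (second significant figure)
Green → ×10^5 multiplier
Silver → ±10% tolerance
99 × 100000 = 9900000 Ω
Allowed range: 8910000 Ω to 10890000 Ω.
9600000 Ω lies inside that range.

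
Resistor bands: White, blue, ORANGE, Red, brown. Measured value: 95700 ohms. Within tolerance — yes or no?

White → 9 (first significant figure)
Blue → 6 (second significant figure)
Orange → 3 (third significant figure)
Red → ×10^2 multiplier
Brown → ±1% tolerance
963 × 100 = 96300 Ω
Allowed range: 95337 Ω to 97263 Ω.
95700 ohms lies inside that range.

yes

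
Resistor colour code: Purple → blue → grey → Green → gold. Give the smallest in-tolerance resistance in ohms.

Violet → 7 (first significant figure)
Blue → 6 (second significant figure)
Grey → 8 (third significant figure)
Green → ×10^5 multiplier
Gold → ±5% tolerance
768 × 100000 = 76800000 Ω
Smallest = 76800000 × (1 − 5/100) = 72960000 Ω.

72960000 Ω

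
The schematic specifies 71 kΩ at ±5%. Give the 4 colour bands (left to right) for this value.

violet, brown, orange, gold

71000 Ω = 71 × 10^3.
7 → violet
1 → brown
Multiplier 10^3 → orange.
±5% tolerance → gold.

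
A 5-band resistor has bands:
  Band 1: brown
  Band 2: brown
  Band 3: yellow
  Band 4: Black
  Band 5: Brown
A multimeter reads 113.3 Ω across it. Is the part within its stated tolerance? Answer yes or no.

yes

Brown → 1 (first significant figure)
Brown → 1 (second significant figure)
Yellow → 4 (third significant figure)
Black → ×1 multiplier
Brown → ±1% tolerance
114 × 1 = 114 Ω
Allowed range: 112.86 Ω to 115.14 Ω.
113.3 Ω lies inside that range.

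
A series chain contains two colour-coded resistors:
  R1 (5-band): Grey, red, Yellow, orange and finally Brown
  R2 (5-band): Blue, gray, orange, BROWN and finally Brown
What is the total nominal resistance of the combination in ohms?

R1: grey, red, yellow → 824; orange ×10^3 → 824000 Ω.
R2: blue, grey, orange → 683; brown ×10 → 6830 Ω.
Series: 824000 + 6830 = 830830 Ω.

830830 Ω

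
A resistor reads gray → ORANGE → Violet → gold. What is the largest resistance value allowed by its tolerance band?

871500000 Ω

Grey → 8 (first significant figure)
Orange → 3 (second significant figure)
Violet → ×10^7 multiplier
Gold → ±5% tolerance
83 × 10000000 = 830000000 Ω
Largest = 830000000 × (1 + 5/100) = 871500000 Ω.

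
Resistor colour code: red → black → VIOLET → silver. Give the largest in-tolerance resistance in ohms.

Red → 2 (first significant figure)
Black → 0 (second significant figure)
Violet → ×10^7 multiplier
Silver → ±10% tolerance
20 × 10000000 = 200000000 Ω
Largest = 200000000 × (1 + 10/100) = 220000000 Ω.

220000000 Ω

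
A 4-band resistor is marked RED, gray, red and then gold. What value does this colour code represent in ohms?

2800 Ω

Red → 2 (first significant figure)
Grey → 8 (second significant figure)
Red → ×10^2 multiplier
28 × 100 = 2800 Ω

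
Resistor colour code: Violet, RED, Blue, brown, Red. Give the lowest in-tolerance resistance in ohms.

Violet → 7 (first significant figure)
Red → 2 (second significant figure)
Blue → 6 (third significant figure)
Brown → ×10 multiplier
Red → ±2% tolerance
726 × 10 = 7260 Ω
Lowest = 7260 × (1 − 2/100) = 7114.8 Ω.

7114.8 Ω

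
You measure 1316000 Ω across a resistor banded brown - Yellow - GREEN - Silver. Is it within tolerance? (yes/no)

Brown → 1 (first significant figure)
Yellow → 4 (second significant figure)
Green → ×10^5 multiplier
Silver → ±10% tolerance
14 × 100000 = 1400000 Ω
Allowed range: 1260000 Ω to 1540000 Ω.
1316000 Ω lies inside that range.

yes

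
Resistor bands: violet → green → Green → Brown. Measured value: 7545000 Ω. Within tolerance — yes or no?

Violet → 7 (first significant figure)
Green → 5 (second significant figure)
Green → ×10^5 multiplier
Brown → ±1% tolerance
75 × 100000 = 7500000 Ω
Allowed range: 7425000 Ω to 7575000 Ω.
7545000 Ω lies inside that range.

yes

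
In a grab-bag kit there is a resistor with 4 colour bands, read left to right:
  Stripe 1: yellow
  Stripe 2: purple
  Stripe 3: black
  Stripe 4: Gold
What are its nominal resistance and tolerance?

47 Ω ±5%

Yellow → 4 (first significant figure)
Violet → 7 (second significant figure)
Black → ×1 multiplier
Gold → ±5% tolerance
47 × 1 = 47 Ω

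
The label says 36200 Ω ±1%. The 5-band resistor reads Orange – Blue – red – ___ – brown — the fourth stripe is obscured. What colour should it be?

red

36200 Ω = 362 × 10^2.
The fourth band is the multiplier, 10^2, which is red.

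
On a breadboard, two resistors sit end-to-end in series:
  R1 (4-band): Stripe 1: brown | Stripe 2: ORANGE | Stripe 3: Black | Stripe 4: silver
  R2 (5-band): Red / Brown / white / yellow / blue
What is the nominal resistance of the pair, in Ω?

2190013 Ω

R1: brown, orange → 13; black ×1 → 13 Ω.
R2: red, brown, white → 219; yellow ×10^4 → 2190000 Ω.
Series: 13 + 2190000 = 2190013 Ω.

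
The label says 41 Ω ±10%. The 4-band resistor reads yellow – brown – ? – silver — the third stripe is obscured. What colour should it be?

41 Ω = 41 × 10^0.
The third band is the multiplier, 10^0, which is black.

black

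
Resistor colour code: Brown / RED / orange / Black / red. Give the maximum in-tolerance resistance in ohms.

125.46 Ω

Brown → 1 (first significant figure)
Red → 2 (second significant figure)
Orange → 3 (third significant figure)
Black → ×1 multiplier
Red → ±2% tolerance
123 × 1 = 123 Ω
Maximum = 123 × (1 + 2/100) = 125.46 Ω.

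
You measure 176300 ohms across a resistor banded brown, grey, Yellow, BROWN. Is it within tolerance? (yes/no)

Brown → 1 (first significant figure)
Grey → 8 (second significant figure)
Yellow → ×10^4 multiplier
Brown → ±1% tolerance
18 × 10000 = 180000 Ω
Allowed range: 178200 Ω to 181800 Ω.
176300 ohms lies outside that range.

no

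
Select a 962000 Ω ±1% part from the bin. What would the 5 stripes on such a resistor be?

white, blue, red, orange, brown

962000 Ω = 962 × 10^3.
9 → white
6 → blue
2 → red
Multiplier 10^3 → orange.
±1% tolerance → brown.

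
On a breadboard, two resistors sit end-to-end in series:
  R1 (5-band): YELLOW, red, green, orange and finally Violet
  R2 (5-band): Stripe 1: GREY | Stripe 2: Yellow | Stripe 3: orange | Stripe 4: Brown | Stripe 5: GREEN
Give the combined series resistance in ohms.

433430 Ω

R1: yellow, red, green → 425; orange ×10^3 → 425000 Ω.
R2: grey, yellow, orange → 843; brown ×10 → 8430 Ω.
Series: 425000 + 8430 = 433430 Ω.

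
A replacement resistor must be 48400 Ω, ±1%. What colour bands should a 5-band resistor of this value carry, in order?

yellow, grey, yellow, red, brown

48400 Ω = 484 × 10^2.
4 → yellow
8 → grey
4 → yellow
Multiplier 10^2 → red.
±1% tolerance → brown.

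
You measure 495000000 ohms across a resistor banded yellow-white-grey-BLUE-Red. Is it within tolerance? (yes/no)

yes

Yellow → 4 (first significant figure)
White → 9 (second significant figure)
Grey → 8 (third significant figure)
Blue → ×10^6 multiplier
Red → ±2% tolerance
498 × 1000000 = 498000000 Ω
Allowed range: 488040000 Ω to 507960000 Ω.
495000000 ohms lies inside that range.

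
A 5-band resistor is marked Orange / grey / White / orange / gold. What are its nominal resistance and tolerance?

Orange → 3 (first significant figure)
Grey → 8 (second significant figure)
White → 9 (third significant figure)
Orange → ×10^3 multiplier
Gold → ±5% tolerance
389 × 1000 = 389000 Ω

389000 Ω ±5%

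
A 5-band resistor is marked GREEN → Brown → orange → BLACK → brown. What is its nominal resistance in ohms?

513 Ω

Green → 5 (first significant figure)
Brown → 1 (second significant figure)
Orange → 3 (third significant figure)
Black → ×1 multiplier
513 × 1 = 513 Ω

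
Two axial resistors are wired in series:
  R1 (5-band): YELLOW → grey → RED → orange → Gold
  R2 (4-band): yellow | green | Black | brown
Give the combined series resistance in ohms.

R1: yellow, grey, red → 482; orange ×10^3 → 482000 Ω.
R2: yellow, green → 45; black ×1 → 45 Ω.
Series: 482000 + 45 = 482045 Ω.

482045 Ω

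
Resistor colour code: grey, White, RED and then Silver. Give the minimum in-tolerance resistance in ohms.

Grey → 8 (first significant figure)
White → 9 (second significant figure)
Red → ×10^2 multiplier
Silver → ±10% tolerance
89 × 100 = 8900 Ω
Minimum = 8900 × (1 − 10/100) = 8010 Ω.

8010 Ω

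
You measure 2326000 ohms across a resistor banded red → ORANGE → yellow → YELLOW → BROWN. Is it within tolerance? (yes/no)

Red → 2 (first significant figure)
Orange → 3 (second significant figure)
Yellow → 4 (third significant figure)
Yellow → ×10^4 multiplier
Brown → ±1% tolerance
234 × 10000 = 2340000 Ω
Allowed range: 2316600 Ω to 2363400 Ω.
2326000 ohms lies inside that range.

yes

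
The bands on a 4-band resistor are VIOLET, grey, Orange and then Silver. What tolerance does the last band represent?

±10%

The last band, silver, is the tolerance band.
Silver corresponds to ±10%.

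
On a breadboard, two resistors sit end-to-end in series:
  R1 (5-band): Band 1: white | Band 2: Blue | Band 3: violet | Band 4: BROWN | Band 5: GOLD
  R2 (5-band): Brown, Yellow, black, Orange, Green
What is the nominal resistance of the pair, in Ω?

R1: white, blue, violet → 967; brown ×10 → 9670 Ω.
R2: brown, yellow, black → 140; orange ×10^3 → 140000 Ω.
Series: 9670 + 140000 = 149670 Ω.

149670 Ω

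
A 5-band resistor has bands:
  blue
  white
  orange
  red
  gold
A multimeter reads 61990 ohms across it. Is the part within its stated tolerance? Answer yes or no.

no

Blue → 6 (first significant figure)
White → 9 (second significant figure)
Orange → 3 (third significant figure)
Red → ×10^2 multiplier
Gold → ±5% tolerance
693 × 100 = 69300 Ω
Allowed range: 65835 Ω to 72765 Ω.
61990 ohms lies outside that range.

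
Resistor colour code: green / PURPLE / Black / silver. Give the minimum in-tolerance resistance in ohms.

51.3 Ω

Green → 5 (first significant figure)
Violet → 7 (second significant figure)
Black → ×1 multiplier
Silver → ±10% tolerance
57 × 1 = 57 Ω
Minimum = 57 × (1 − 10/100) = 51.3 Ω.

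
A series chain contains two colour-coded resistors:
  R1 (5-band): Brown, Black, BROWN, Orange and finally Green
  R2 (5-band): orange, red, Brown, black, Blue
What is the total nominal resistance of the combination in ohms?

101321 Ω

R1: brown, black, brown → 101; orange ×10^3 → 101000 Ω.
R2: orange, red, brown → 321; black ×1 → 321 Ω.
Series: 101000 + 321 = 101321 Ω.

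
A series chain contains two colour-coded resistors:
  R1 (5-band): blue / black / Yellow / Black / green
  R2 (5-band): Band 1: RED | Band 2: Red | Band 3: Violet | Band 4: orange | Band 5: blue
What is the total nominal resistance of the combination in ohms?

227604 Ω

R1: blue, black, yellow → 604; black ×1 → 604 Ω.
R2: red, red, violet → 227; orange ×10^3 → 227000 Ω.
Series: 604 + 227000 = 227604 Ω.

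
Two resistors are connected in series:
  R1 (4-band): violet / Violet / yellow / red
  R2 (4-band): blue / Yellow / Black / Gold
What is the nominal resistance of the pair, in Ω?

R1: violet, violet → 77; yellow ×10^4 → 770000 Ω.
R2: blue, yellow → 64; black ×1 → 64 Ω.
Series: 770000 + 64 = 770064 Ω.

770064 Ω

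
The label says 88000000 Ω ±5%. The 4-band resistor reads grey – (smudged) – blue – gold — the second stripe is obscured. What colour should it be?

88000000 Ω = 88 × 10^6.
The second band gives digit 8 of the significand, and 8 is grey.

grey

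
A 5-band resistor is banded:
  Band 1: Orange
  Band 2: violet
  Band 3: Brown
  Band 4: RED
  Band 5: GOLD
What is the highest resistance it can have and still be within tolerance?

Orange → 3 (first significant figure)
Violet → 7 (second significant figure)
Brown → 1 (third significant figure)
Red → ×10^2 multiplier
Gold → ±5% tolerance
371 × 100 = 37100 Ω
Highest = 37100 × (1 + 5/100) = 38955 Ω.

38955 Ω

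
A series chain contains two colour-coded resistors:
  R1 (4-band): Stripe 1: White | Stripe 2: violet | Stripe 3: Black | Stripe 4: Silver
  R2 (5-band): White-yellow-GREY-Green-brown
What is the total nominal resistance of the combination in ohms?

R1: white, violet → 97; black ×1 → 97 Ω.
R2: white, yellow, grey → 948; green ×10^5 → 94800000 Ω.
Series: 97 + 94800000 = 94800097 Ω.

94800097 Ω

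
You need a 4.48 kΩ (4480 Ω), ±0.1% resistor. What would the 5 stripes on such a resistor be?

yellow, yellow, grey, brown, violet

4480 Ω = 448 × 10^1.
4 → yellow
4 → yellow
8 → grey
Multiplier 10^1 → brown.
±0.1% tolerance → violet.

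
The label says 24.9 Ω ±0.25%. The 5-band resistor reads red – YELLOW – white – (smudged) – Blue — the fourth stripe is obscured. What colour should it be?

gold

24.9 Ω = 249 × 10^-1.
The fourth band is the multiplier, 10^-1, which is gold.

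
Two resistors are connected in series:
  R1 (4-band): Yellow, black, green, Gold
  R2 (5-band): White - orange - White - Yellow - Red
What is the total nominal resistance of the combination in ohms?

R1: yellow, black → 40; green ×10^5 → 4000000 Ω.
R2: white, orange, white → 939; yellow ×10^4 → 9390000 Ω.
Series: 4000000 + 9390000 = 13390000 Ω.

13390000 Ω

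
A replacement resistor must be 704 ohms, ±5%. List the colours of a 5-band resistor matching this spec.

704 Ω = 704 × 10^0.
7 → violet
0 → black
4 → yellow
Multiplier 10^0 → black.
±5% tolerance → gold.

violet, black, yellow, black, gold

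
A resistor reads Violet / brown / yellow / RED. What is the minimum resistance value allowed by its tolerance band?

Violet → 7 (first significant figure)
Brown → 1 (second significant figure)
Yellow → ×10^4 multiplier
Red → ±2% tolerance
71 × 10000 = 710000 Ω
Minimum = 710000 × (1 − 2/100) = 695800 Ω.

695800 Ω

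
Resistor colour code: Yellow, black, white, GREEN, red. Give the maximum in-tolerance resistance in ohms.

Yellow → 4 (first significant figure)
Black → 0 (second significant figure)
White → 9 (third significant figure)
Green → ×10^5 multiplier
Red → ±2% tolerance
409 × 100000 = 40900000 Ω
Maximum = 40900000 × (1 + 2/100) = 41718000 Ω.

41718000 Ω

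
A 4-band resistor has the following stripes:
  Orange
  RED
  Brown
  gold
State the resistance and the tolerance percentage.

320 Ω ±5%

Orange → 3 (first significant figure)
Red → 2 (second significant figure)
Brown → ×10 multiplier
Gold → ±5% tolerance
32 × 10 = 320 Ω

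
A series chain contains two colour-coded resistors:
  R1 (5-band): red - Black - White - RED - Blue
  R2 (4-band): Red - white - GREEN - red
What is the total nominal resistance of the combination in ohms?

2920900 Ω

R1: red, black, white → 209; red ×10^2 → 20900 Ω.
R2: red, white → 29; green ×10^5 → 2900000 Ω.
Series: 20900 + 2900000 = 2920900 Ω.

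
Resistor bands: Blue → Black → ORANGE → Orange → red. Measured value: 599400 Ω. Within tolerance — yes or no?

yes

Blue → 6 (first significant figure)
Black → 0 (second significant figure)
Orange → 3 (third significant figure)
Orange → ×10^3 multiplier
Red → ±2% tolerance
603 × 1000 = 603000 Ω
Allowed range: 590940 Ω to 615060 Ω.
599400 Ω lies inside that range.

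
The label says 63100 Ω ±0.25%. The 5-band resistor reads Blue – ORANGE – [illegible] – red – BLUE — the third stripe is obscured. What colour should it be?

63100 Ω = 631 × 10^2.
The third band gives digit 1 of the significand, and 1 is brown.

brown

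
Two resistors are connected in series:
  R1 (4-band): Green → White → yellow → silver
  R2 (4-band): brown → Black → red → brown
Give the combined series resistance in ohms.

R1: green, white → 59; yellow ×10^4 → 590000 Ω.
R2: brown, black → 10; red ×10^2 → 1000 Ω.
Series: 590000 + 1000 = 591000 Ω.

591000 Ω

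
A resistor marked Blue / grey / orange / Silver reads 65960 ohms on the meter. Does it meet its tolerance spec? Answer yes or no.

Blue → 6 (first significant figure)
Grey → 8 (second significant figure)
Orange → ×10^3 multiplier
Silver → ±10% tolerance
68 × 1000 = 68000 Ω
Allowed range: 61200 Ω to 74800 Ω.
65960 ohms lies inside that range.

yes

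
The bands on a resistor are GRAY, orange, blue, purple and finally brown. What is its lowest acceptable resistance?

Grey → 8 (first significant figure)
Orange → 3 (second significant figure)
Blue → 6 (third significant figure)
Violet → ×10^7 multiplier
Brown → ±1% tolerance
836 × 10000000 = 8360000000 Ω
Lowest = 8360000000 × (1 − 1/100) = 8276400000 Ω.

8276400000 Ω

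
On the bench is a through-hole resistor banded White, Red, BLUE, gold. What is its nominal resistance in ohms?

White → 9 (first significant figure)
Red → 2 (second significant figure)
Blue → ×10^6 multiplier
92 × 1000000 = 92000000 Ω

92000000 Ω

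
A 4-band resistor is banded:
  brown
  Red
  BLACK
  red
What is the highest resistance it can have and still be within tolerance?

12.24 Ω

Brown → 1 (first significant figure)
Red → 2 (second significant figure)
Black → ×1 multiplier
Red → ±2% tolerance
12 × 1 = 12 Ω
Highest = 12 × (1 + 2/100) = 12.24 Ω.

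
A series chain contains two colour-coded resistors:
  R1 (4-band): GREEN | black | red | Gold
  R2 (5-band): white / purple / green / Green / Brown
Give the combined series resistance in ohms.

R1: green, black → 50; red ×10^2 → 5000 Ω.
R2: white, violet, green → 975; green ×10^5 → 97500000 Ω.
Series: 5000 + 97500000 = 97505000 Ω.

97505000 Ω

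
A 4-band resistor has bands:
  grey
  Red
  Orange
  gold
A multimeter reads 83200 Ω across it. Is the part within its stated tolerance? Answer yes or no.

Grey → 8 (first significant figure)
Red → 2 (second significant figure)
Orange → ×10^3 multiplier
Gold → ±5% tolerance
82 × 1000 = 82000 Ω
Allowed range: 77900 Ω to 86100 Ω.
83200 Ω lies inside that range.

yes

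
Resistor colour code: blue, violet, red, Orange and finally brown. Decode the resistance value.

Blue → 6 (first significant figure)
Violet → 7 (second significant figure)
Red → 2 (third significant figure)
Orange → ×10^3 multiplier
672 × 1000 = 672000 Ω

672000 Ω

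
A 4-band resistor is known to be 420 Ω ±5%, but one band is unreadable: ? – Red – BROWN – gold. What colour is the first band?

yellow

420 Ω = 42 × 10^1.
The first band gives digit 4 of the significand, and 4 is yellow.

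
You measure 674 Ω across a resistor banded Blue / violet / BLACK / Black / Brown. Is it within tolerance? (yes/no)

Blue → 6 (first significant figure)
Violet → 7 (second significant figure)
Black → 0 (third significant figure)
Black → ×1 multiplier
Brown → ±1% tolerance
670 × 1 = 670 Ω
Allowed range: 663.3 Ω to 676.7 Ω.
674 Ω lies inside that range.

yes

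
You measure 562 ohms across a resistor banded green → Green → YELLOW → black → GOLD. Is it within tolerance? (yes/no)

Green → 5 (first significant figure)
Green → 5 (second significant figure)
Yellow → 4 (third significant figure)
Black → ×1 multiplier
Gold → ±5% tolerance
554 × 1 = 554 Ω
Allowed range: 526.3 Ω to 581.7 Ω.
562 ohms lies inside that range.

yes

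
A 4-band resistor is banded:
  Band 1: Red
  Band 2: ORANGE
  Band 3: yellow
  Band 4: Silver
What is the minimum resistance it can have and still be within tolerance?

207000 Ω

Red → 2 (first significant figure)
Orange → 3 (second significant figure)
Yellow → ×10^4 multiplier
Silver → ±10% tolerance
23 × 10000 = 230000 Ω
Minimum = 230000 × (1 − 10/100) = 207000 Ω.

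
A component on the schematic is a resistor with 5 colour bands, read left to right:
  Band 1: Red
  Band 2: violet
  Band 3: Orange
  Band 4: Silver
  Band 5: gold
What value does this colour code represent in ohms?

Red → 2 (first significant figure)
Violet → 7 (second significant figure)
Orange → 3 (third significant figure)
Silver → ×0.01 multiplier
273 × 0.01 = 2.73 Ω

2.73 Ω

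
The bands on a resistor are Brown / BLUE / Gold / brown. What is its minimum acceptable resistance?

Brown → 1 (first significant figure)
Blue → 6 (second significant figure)
Gold → ×0.1 multiplier
Brown → ±1% tolerance
16 × 0.1 = 1.6 Ω
Minimum = 1.6 × (1 − 1/100) = 1.584 Ω.

1.584 Ω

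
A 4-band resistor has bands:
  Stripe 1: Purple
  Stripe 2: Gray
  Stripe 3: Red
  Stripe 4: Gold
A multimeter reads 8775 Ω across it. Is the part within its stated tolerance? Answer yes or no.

no

Violet → 7 (first significant figure)
Grey → 8 (second significant figure)
Red → ×10^2 multiplier
Gold → ±5% tolerance
78 × 100 = 7800 Ω
Allowed range: 7410 Ω to 8190 Ω.
8775 Ω lies outside that range.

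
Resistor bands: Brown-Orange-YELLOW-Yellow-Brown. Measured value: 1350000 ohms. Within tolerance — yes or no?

Brown → 1 (first significant figure)
Orange → 3 (second significant figure)
Yellow → 4 (third significant figure)
Yellow → ×10^4 multiplier
Brown → ±1% tolerance
134 × 10000 = 1340000 Ω
Allowed range: 1326600 Ω to 1353400 Ω.
1350000 ohms lies inside that range.

yes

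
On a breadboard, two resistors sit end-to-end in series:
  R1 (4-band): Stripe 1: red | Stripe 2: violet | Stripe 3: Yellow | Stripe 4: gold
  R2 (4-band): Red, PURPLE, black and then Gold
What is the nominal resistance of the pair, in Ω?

R1: red, violet → 27; yellow ×10^4 → 270000 Ω.
R2: red, violet → 27; black ×1 → 27 Ω.
Series: 270000 + 27 = 270027 Ω.

270027 Ω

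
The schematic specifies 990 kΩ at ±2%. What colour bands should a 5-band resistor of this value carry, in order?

white, white, black, orange, red

990000 Ω = 990 × 10^3.
9 → white
9 → white
0 → black
Multiplier 10^3 → orange.
±2% tolerance → red.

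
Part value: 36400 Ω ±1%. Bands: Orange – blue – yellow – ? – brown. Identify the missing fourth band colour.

36400 Ω = 364 × 10^2.
The fourth band is the multiplier, 10^2, which is red.

red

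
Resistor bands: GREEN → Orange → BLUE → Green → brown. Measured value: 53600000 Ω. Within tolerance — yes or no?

Green → 5 (first significant figure)
Orange → 3 (second significant figure)
Blue → 6 (third significant figure)
Green → ×10^5 multiplier
Brown → ±1% tolerance
536 × 100000 = 53600000 Ω
Allowed range: 53064000 Ω to 54136000 Ω.
53600000 Ω lies inside that range.

yes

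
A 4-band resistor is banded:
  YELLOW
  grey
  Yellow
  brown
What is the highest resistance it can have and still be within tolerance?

Yellow → 4 (first significant figure)
Grey → 8 (second significant figure)
Yellow → ×10^4 multiplier
Brown → ±1% tolerance
48 × 10000 = 480000 Ω
Highest = 480000 × (1 + 1/100) = 484800 Ω.

484800 Ω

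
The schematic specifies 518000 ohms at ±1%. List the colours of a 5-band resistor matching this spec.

green, brown, grey, orange, brown

518000 Ω = 518 × 10^3.
5 → green
1 → brown
8 → grey
Multiplier 10^3 → orange.
±1% tolerance → brown.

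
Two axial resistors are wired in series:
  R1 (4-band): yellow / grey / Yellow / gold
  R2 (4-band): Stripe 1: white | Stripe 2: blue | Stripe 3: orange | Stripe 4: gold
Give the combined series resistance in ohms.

576000 Ω

R1: yellow, grey → 48; yellow ×10^4 → 480000 Ω.
R2: white, blue → 96; orange ×10^3 → 96000 Ω.
Series: 480000 + 96000 = 576000 Ω.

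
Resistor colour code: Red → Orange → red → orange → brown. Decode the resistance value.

Red → 2 (first significant figure)
Orange → 3 (second significant figure)
Red → 2 (third significant figure)
Orange → ×10^3 multiplier
232 × 1000 = 232000 Ω

232000 Ω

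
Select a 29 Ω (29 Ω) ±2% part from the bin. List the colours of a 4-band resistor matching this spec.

29 Ω = 29 × 10^0.
2 → red
9 → white
Multiplier 10^0 → black.
±2% tolerance → red.

red, white, black, red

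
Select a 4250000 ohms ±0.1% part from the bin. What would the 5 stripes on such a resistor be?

4250000 Ω = 425 × 10^4.
4 → yellow
2 → red
5 → green
Multiplier 10^4 → yellow.
±0.1% tolerance → violet.

yellow, red, green, yellow, violet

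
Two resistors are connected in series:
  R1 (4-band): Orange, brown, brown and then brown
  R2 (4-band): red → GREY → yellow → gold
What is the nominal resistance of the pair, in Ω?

R1: orange, brown → 31; brown ×10 → 310 Ω.
R2: red, grey → 28; yellow ×10^4 → 280000 Ω.
Series: 310 + 280000 = 280310 Ω.

280310 Ω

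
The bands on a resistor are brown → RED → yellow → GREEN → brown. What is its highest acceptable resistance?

12524000 Ω

Brown → 1 (first significant figure)
Red → 2 (second significant figure)
Yellow → 4 (third significant figure)
Green → ×10^5 multiplier
Brown → ±1% tolerance
124 × 100000 = 12400000 Ω
Highest = 12400000 × (1 + 1/100) = 12524000 Ω.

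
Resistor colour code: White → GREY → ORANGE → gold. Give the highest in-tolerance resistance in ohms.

White → 9 (first significant figure)
Grey → 8 (second significant figure)
Orange → ×10^3 multiplier
Gold → ±5% tolerance
98 × 1000 = 98000 Ω
Highest = 98000 × (1 + 5/100) = 102900 Ω.

102900 Ω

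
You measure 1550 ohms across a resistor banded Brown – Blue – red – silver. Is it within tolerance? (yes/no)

yes

Brown → 1 (first significant figure)
Blue → 6 (second significant figure)
Red → ×10^2 multiplier
Silver → ±10% tolerance
16 × 100 = 1600 Ω
Allowed range: 1440 Ω to 1760 Ω.
1550 ohms lies inside that range.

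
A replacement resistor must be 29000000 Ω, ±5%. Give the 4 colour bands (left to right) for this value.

red, white, blue, gold

29000000 Ω = 29 × 10^6.
2 → red
9 → white
Multiplier 10^6 → blue.
±5% tolerance → gold.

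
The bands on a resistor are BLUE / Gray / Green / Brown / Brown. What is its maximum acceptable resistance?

Blue → 6 (first significant figure)
Grey → 8 (second significant figure)
Green → 5 (third significant figure)
Brown → ×10 multiplier
Brown → ±1% tolerance
685 × 10 = 6850 Ω
Maximum = 6850 × (1 + 1/100) = 6918.5 Ω.

6918.5 Ω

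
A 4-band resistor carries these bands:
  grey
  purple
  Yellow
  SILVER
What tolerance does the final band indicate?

The last band, silver, is the tolerance band.
Silver corresponds to ±10%.

±10%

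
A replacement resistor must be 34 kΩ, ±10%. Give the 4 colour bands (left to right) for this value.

34000 Ω = 34 × 10^3.
3 → orange
4 → yellow
Multiplier 10^3 → orange.
±10% tolerance → silver.

orange, yellow, orange, silver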